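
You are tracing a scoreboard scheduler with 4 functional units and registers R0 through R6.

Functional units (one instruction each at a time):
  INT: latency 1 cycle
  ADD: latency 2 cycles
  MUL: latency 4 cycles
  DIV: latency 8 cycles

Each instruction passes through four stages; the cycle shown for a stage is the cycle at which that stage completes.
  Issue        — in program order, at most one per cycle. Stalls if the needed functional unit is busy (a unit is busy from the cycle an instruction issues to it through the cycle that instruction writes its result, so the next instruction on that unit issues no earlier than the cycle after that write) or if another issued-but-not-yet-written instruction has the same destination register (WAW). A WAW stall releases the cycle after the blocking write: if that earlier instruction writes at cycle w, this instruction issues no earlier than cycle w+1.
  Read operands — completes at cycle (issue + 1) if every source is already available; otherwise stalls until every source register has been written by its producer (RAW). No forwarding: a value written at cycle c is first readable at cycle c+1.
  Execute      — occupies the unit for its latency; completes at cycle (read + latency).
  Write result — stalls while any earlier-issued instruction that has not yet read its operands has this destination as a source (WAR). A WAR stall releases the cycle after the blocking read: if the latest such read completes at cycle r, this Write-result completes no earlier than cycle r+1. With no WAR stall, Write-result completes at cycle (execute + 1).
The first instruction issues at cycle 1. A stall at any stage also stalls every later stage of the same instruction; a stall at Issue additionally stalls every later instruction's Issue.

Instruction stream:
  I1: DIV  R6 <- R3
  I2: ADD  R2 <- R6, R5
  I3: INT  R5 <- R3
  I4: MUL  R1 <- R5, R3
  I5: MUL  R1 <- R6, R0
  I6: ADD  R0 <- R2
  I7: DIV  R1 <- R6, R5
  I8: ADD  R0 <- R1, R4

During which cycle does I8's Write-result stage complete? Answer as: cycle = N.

[1] I1→DIV
[2] I1 RO · I2→ADD
[3] I3→INT
[4] I3 RO · I4→MUL
[5] I3 EX
[10] I1 EX
[11] I1 WR R6
[12] I2 RO
[13] I3 WR R5
[14] I2 EX · I4 RO
[15] I2 WR R2
[18] I4 EX
[19] I4 WR R1
[20] I5→MUL
[21] I5 RO · I6→ADD
[22] I6 RO
[24] I6 EX
[25] I5 EX · I6 WR R0
[26] I5 WR R1
[27] I7→DIV
[28] I7 RO · I8→ADD
[36] I7 EX
[37] I7 WR R1
[38] I8 RO
[40] I8 EX
[41] I8 WR R0

cycle = 41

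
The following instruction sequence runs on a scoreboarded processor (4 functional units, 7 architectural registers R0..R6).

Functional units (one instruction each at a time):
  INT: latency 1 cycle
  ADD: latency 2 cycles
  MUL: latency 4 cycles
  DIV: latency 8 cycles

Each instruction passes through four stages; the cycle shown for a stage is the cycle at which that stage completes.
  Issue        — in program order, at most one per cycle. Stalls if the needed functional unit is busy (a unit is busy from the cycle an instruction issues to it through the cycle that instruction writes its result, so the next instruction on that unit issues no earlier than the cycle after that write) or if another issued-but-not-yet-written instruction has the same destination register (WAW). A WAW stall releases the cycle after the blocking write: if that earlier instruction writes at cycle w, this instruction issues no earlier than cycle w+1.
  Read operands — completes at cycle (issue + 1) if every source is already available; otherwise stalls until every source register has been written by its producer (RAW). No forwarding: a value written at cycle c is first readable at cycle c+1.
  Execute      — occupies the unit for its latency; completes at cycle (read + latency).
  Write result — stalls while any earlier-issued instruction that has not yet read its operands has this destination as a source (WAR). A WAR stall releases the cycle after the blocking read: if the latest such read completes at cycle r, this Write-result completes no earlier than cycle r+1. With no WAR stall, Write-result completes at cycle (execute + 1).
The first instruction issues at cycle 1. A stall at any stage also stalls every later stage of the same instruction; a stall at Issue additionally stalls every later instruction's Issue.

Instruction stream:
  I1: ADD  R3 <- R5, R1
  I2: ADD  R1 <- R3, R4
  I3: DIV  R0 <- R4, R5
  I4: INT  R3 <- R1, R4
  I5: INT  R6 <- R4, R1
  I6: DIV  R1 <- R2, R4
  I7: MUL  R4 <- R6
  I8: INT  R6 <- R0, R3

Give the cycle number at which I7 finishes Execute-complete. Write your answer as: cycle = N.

I1  is:1  ro:2  ex:4  wr:5
I2  is:6  ro:7  ex:9  wr:10  — struct: ADD busy until I1 writes@5
I3  is:7  ro:8  ex:16  wr:17
I4  is:8  ro:11  ex:12  wr:13  — RAW R1: wait I2 write@10
I5  is:14  ro:15  ex:16  wr:17  — struct: INT busy until I4 writes@13
I6  is:18  ro:19  ex:27  wr:28  — struct: DIV busy until I3 writes@17
I7  is:19  ro:20  ex:24  wr:25
I8  is:20  ro:21  ex:22  wr:23

cycle = 24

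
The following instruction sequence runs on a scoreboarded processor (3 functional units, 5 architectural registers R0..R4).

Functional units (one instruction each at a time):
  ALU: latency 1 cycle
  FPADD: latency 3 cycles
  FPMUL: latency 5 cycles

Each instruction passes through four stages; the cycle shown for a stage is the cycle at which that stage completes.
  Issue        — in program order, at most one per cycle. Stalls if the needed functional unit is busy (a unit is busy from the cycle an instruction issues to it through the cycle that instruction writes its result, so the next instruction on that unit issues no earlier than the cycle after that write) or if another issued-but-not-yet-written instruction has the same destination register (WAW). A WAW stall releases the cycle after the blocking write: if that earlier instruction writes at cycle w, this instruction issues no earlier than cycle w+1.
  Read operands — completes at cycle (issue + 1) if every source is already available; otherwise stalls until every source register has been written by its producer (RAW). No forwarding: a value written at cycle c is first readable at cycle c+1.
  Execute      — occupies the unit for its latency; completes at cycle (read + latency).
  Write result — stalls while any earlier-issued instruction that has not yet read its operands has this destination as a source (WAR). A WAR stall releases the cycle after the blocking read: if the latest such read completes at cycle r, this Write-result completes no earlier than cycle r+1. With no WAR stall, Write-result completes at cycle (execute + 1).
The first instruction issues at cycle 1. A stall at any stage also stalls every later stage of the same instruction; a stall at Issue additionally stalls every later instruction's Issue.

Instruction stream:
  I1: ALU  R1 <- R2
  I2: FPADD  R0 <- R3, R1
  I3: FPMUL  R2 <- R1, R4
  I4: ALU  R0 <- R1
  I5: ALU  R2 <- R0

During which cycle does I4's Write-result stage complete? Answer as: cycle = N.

[1] I1 dispatched to ALU
[2] I1 operands ready | I2 dispatched to FPADD
[3] I1 complete | I3 dispatched to FPMUL
[4] R1←I1
[5] I2 operands ready | I3 operands ready
[8] I2 complete
[9] R0←I2
[10] I3 complete | I4 dispatched to ALU
[11] R2←I3 | I4 operands ready
[12] I4 complete
[13] R0←I4
[14] I5 dispatched to ALU
[15] I5 operands ready
[16] I5 complete
[17] R2←I5

cycle = 13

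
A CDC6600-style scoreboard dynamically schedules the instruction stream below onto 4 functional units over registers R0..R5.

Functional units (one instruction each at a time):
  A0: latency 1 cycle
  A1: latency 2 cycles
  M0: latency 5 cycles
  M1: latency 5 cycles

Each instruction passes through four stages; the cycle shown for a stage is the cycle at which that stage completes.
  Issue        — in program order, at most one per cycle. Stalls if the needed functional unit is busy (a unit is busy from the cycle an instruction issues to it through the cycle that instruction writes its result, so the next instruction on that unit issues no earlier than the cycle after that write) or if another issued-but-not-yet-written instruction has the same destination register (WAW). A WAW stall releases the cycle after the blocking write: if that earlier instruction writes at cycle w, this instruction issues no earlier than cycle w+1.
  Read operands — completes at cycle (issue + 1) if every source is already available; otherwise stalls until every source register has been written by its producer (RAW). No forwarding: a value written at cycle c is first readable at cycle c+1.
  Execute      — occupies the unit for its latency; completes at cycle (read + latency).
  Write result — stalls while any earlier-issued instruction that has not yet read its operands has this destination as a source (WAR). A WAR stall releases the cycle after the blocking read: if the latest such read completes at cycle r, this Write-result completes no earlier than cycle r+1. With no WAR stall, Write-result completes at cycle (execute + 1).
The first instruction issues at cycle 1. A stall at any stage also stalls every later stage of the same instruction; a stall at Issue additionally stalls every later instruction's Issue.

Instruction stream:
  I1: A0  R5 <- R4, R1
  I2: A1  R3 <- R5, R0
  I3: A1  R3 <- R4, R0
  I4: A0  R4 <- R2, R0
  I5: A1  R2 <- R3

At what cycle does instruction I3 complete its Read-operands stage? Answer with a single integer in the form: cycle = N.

c1: I1→A0
c2: I1 RO | I2→A1
c3: I1 EX
c4: I1 WR R5
c5: I2 RO
c7: I2 EX
c8: I2 WR R3
c9: I3→A1
c10: I3 RO | I4→A0
c11: I4 RO
c12: I3 EX | I4 EX
c13: I3 WR R3 | I4 WR R4
c14: I5→A1
c15: I5 RO
c17: I5 EX
c18: I5 WR R2

cycle = 10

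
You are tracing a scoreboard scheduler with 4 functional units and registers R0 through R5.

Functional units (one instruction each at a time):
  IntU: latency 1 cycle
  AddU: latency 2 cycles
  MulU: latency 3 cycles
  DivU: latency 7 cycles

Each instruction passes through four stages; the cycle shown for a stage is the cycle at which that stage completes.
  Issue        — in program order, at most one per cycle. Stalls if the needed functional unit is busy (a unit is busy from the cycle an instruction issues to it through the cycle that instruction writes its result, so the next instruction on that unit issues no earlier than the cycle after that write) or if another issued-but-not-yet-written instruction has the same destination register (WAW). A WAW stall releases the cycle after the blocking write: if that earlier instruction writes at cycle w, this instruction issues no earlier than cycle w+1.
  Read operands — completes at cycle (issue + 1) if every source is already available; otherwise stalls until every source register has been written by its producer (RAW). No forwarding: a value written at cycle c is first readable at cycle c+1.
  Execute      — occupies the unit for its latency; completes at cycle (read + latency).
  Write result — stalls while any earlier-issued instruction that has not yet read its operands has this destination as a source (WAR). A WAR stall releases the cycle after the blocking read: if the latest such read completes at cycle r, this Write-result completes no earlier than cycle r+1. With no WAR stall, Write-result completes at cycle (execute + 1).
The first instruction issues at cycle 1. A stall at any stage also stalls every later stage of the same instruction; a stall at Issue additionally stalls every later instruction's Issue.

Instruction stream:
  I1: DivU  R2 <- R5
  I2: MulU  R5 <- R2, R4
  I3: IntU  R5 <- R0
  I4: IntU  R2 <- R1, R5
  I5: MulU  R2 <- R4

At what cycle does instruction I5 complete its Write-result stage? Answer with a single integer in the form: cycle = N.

cycle = 29

cycle 1: I1 dispatched to DivU
cycle 2: I1 operands ready · I2 dispatched to MulU
cycle 9: I1 complete
cycle 10: R2←I1
cycle 11: I2 operands ready
cycle 14: I2 complete
cycle 15: R5←I2
cycle 16: I3 dispatched to IntU
cycle 17: I3 operands ready
cycle 18: I3 complete
cycle 19: R5←I3
cycle 20: I4 dispatched to IntU
cycle 21: I4 operands ready
cycle 22: I4 complete
cycle 23: R2←I4
cycle 24: I5 dispatched to MulU
cycle 25: I5 operands ready
cycle 28: I5 complete
cycle 29: R2←I5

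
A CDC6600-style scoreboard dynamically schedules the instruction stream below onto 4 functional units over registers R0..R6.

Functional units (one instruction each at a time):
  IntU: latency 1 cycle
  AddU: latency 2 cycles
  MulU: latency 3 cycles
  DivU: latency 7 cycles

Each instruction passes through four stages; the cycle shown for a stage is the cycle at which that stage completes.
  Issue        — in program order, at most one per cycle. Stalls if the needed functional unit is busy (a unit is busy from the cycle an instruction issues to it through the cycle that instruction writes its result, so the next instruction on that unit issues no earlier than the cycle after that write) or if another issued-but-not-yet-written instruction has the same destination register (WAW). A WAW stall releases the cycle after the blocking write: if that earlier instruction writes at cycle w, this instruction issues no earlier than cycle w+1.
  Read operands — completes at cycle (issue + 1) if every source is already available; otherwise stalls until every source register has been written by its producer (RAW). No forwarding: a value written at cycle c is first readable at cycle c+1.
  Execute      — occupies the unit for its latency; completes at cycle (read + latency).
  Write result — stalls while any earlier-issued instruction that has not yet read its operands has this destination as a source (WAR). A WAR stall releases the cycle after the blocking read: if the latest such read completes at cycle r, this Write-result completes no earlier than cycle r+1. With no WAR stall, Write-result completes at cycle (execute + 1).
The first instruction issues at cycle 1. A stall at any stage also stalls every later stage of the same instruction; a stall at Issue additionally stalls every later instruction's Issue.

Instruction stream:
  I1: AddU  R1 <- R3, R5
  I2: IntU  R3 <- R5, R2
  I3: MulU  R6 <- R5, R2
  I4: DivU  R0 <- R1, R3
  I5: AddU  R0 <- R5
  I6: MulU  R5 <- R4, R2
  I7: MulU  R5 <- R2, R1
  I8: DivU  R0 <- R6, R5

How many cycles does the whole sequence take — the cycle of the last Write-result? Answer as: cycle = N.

cycle = 36

[I1] 1/2/4/5
[I2] 2/3/4/5
[I3] 3/4/7/8
[I4] 4/6/13/14  (RAW R1: wait I1 write@5; RAW R3: wait I2 write@5)
[I5] 15/16/18/19  (WAW R0: wait I4 write@14)
[I6] 16/17/20/21
[I7] 22/23/26/27  (struct: MulU busy until I6 writes@21)
[I8] 23/28/35/36  (RAW R5: wait I7 write@27)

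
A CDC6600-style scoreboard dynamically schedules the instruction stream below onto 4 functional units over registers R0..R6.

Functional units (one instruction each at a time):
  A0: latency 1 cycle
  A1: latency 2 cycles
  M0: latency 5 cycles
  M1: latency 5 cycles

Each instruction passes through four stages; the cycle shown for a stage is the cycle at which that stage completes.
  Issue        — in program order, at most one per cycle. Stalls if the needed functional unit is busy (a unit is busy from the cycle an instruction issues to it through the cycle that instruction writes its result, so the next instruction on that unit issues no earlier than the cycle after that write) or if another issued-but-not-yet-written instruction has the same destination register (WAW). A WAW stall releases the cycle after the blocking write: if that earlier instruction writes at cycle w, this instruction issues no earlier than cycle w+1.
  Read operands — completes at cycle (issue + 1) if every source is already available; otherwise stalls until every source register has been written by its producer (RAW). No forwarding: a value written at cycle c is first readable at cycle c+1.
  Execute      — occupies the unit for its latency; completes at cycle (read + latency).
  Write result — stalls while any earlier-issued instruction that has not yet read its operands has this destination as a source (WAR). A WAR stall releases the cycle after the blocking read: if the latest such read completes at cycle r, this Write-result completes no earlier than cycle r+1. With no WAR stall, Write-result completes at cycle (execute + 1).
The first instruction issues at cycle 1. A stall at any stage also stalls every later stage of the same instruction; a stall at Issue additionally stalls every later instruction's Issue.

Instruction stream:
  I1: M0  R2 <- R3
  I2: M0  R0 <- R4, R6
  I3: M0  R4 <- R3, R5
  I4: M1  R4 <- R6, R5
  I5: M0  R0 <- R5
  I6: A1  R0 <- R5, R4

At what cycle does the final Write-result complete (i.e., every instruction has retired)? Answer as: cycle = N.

1) issue 1, read 2, done 7, write 8
2) issue 9, read 10, done 15, write 16  <struct: M0 busy until I1 writes@8>
3) issue 17, read 18, done 23, write 24  <struct: M0 busy until I2 writes@16>
4) issue 25, read 26, done 31, write 32  <WAW R4: wait I3 write@24>
5) issue 26, read 27, done 32, write 33
6) issue 34, read 35, done 37, write 38  <WAW R0: wait I5 write@33>

cycle = 38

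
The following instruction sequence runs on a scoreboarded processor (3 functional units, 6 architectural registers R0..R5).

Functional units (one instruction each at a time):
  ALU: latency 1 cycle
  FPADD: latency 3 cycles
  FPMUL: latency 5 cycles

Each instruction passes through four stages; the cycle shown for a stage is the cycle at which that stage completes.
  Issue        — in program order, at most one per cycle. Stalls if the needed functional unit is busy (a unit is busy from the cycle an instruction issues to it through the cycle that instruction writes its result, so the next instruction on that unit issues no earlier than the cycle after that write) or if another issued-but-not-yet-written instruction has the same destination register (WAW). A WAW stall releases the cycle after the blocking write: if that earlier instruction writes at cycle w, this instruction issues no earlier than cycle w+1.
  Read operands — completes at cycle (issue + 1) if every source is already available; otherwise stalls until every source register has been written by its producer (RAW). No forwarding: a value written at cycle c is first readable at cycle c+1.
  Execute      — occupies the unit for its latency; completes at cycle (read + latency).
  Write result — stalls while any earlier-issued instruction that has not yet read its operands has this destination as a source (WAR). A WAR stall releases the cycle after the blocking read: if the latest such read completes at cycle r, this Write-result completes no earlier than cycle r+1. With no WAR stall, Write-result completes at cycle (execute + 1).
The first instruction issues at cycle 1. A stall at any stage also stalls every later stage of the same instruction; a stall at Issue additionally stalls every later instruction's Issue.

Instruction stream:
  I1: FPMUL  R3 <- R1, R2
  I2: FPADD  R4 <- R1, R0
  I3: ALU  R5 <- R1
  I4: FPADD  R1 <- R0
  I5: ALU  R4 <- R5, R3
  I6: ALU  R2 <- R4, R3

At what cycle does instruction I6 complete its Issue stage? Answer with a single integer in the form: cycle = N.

1) issue 1, read 2, done 7, write 8
2) issue 2, read 3, done 6, write 7
3) issue 3, read 4, done 5, write 6
4) issue 8, read 9, done 12, write 13  <struct: FPADD busy until I2 writes@7>
5) issue 9, read 10, done 11, write 12
6) issue 13, read 14, done 15, write 16  <struct: ALU busy until I5 writes@12>

cycle = 13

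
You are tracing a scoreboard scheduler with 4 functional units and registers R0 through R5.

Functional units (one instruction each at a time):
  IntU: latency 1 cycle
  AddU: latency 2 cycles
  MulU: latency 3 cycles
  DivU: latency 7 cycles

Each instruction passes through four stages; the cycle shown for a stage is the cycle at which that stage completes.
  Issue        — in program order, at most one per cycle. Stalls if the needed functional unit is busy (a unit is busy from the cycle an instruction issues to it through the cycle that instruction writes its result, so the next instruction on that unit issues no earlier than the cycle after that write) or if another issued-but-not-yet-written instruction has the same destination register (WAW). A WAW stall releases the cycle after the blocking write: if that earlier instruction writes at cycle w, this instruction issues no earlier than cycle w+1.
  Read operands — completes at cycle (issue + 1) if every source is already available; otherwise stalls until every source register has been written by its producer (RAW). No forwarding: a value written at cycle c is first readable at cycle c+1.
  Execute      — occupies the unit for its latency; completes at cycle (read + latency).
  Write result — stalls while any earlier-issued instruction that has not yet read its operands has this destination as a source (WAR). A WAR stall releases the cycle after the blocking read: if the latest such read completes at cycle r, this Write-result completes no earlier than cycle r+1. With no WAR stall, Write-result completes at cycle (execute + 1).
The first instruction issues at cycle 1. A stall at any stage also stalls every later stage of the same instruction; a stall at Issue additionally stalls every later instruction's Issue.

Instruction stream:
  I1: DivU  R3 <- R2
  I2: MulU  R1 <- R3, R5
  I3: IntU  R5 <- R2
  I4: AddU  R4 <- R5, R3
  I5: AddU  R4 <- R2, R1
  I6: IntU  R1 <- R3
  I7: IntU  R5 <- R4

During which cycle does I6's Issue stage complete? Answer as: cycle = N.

cycle = 18

c1: I1 dispatched to DivU
c2: I1 operands ready | I2 dispatched to MulU
c3: I3 dispatched to IntU
c4: I3 operands ready | I4 dispatched to AddU
c5: I3 complete
c9: I1 complete
c10: R3←I1
c11: I2 operands ready
c12: R5←I3
c13: I4 operands ready
c14: I2 complete
c15: R1←I2 | I4 complete
c16: R4←I4
c17: I5 dispatched to AddU
c18: I5 operands ready | I6 dispatched to IntU
c19: I6 operands ready
c20: I5 complete | I6 complete
c21: R4←I5 | R1←I6
c22: I7 dispatched to IntU
c23: I7 operands ready
c24: I7 complete
c25: R5←I7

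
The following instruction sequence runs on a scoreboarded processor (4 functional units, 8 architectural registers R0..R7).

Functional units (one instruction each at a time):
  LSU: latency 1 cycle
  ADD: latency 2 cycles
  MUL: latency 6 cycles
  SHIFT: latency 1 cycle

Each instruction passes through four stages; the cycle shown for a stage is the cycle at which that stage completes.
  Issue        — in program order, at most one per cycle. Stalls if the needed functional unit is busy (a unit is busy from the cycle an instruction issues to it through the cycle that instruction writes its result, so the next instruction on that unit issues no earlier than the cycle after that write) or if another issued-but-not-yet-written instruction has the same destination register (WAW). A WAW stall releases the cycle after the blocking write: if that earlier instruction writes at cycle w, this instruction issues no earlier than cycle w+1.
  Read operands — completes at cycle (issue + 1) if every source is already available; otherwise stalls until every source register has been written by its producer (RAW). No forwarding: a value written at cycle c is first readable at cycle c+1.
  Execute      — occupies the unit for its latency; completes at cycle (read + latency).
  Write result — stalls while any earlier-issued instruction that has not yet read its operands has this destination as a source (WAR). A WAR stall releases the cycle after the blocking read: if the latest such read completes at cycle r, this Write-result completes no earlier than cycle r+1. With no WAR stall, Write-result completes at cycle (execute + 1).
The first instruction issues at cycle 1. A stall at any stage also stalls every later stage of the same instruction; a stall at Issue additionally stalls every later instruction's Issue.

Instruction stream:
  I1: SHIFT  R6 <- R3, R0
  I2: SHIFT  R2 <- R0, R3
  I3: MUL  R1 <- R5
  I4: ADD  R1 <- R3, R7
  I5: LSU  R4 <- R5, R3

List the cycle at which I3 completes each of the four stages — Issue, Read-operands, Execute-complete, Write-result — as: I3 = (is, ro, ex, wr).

I1 -> (1, 2, 3, 4)
I2 -> (5, 6, 7, 8)  // struct: SHIFT busy until I1 writes@4
I3 -> (6, 7, 13, 14)
I4 -> (15, 16, 18, 19)  // WAW R1: wait I3 write@14
I5 -> (16, 17, 18, 19)

I3 = (6, 7, 13, 14)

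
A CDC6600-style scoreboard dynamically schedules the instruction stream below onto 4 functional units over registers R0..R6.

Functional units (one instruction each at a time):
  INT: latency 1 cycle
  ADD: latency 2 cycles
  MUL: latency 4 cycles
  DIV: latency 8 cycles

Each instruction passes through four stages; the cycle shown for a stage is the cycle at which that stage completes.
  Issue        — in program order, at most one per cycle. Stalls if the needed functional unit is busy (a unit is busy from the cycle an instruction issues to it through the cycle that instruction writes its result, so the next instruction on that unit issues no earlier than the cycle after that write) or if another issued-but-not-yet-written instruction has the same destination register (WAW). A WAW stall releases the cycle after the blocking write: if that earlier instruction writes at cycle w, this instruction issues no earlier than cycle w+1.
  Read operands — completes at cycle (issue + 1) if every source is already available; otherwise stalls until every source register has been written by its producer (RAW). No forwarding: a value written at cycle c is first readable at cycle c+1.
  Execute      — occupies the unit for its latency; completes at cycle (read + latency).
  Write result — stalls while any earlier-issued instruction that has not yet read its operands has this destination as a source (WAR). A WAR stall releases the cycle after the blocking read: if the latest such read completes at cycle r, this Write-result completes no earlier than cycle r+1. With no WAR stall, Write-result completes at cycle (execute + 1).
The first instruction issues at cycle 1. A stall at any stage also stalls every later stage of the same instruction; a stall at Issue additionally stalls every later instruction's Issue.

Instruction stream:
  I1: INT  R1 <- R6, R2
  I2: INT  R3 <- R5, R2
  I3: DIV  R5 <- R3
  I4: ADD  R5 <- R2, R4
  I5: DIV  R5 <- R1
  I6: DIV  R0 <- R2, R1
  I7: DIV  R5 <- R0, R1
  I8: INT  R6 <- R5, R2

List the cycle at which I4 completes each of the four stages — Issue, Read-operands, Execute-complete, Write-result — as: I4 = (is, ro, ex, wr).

I4 = (19, 20, 22, 23)

I1  is:1  ro:2  ex:3  wr:4
I2  is:5  ro:6  ex:7  wr:8  — struct: INT busy until I1 writes@4
I3  is:6  ro:9  ex:17  wr:18  — RAW R3: wait I2 write@8
I4  is:19  ro:20  ex:22  wr:23  — WAW R5: wait I3 write@18
I5  is:24  ro:25  ex:33  wr:34  — WAW R5: wait I4 write@23
I6  is:35  ro:36  ex:44  wr:45  — struct: DIV busy until I5 writes@34
I7  is:46  ro:47  ex:55  wr:56  — struct: DIV busy until I6 writes@45
I8  is:47  ro:57  ex:58  wr:59  — RAW R5: wait I7 write@56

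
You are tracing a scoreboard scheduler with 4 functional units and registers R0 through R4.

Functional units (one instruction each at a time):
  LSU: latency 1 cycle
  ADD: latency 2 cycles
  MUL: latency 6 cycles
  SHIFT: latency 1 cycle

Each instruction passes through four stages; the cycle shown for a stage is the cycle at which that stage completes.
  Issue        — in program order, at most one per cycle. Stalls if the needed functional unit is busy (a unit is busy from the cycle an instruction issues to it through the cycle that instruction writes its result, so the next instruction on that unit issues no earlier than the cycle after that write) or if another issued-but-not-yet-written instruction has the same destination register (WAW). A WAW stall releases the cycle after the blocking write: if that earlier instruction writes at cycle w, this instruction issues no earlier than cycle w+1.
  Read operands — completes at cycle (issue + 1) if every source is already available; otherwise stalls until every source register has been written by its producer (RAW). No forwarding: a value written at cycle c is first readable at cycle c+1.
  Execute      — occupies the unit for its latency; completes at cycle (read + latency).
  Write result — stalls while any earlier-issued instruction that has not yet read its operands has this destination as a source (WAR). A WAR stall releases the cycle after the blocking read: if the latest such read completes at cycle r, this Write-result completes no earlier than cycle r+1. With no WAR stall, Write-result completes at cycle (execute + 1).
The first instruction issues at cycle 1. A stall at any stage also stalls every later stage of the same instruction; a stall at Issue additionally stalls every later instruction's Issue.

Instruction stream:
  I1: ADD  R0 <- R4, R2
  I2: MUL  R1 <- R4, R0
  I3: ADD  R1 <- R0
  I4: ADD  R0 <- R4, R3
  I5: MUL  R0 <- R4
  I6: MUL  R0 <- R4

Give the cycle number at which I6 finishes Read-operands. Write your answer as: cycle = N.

cycle = 34

c1: issue I1 (ADD)
c2: I1 read-ops; issue I2 (MUL)
c4: I1 finished on ADD
c5: I1→R0
c6: I2 read-ops
c12: I2 finished on MUL
c13: I2→R1
c14: issue I3 (ADD)
c15: I3 read-ops
c17: I3 finished on ADD
c18: I3→R1
c19: issue I4 (ADD)
c20: I4 read-ops
c22: I4 finished on ADD
c23: I4→R0
c24: issue I5 (MUL)
c25: I5 read-ops
c31: I5 finished on MUL
c32: I5→R0
c33: issue I6 (MUL)
c34: I6 read-ops
c40: I6 finished on MUL
c41: I6→R0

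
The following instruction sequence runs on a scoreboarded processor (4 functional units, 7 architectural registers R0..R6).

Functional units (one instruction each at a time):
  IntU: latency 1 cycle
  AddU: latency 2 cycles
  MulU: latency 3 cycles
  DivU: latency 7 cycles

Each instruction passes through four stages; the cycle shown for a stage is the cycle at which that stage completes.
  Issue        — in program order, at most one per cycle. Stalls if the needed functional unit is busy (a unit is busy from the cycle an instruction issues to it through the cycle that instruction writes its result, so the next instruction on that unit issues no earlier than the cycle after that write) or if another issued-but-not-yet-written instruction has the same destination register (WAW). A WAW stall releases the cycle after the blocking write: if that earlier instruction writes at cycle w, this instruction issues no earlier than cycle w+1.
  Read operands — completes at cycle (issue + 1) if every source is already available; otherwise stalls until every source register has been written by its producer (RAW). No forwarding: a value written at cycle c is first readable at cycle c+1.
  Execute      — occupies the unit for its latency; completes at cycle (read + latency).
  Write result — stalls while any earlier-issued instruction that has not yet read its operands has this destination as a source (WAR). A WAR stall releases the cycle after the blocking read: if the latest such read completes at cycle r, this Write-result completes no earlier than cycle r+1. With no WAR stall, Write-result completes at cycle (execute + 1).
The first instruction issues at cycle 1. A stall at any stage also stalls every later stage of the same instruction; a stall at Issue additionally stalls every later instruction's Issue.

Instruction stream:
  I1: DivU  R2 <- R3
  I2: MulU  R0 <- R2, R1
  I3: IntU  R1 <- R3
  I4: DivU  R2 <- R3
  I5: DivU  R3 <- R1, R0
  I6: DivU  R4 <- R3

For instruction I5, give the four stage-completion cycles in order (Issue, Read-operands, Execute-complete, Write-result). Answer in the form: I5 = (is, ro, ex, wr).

1) issue 1, read 2, done 9, write 10
2) issue 2, read 11, done 14, write 15  <RAW R2: wait I1 write@10>
3) issue 3, read 4, done 5, write 12  <WAR R1: wait I2 read@11>
4) issue 11, read 12, done 19, write 20  <struct: DivU busy until I1 writes@10>
5) issue 21, read 22, done 29, write 30  <struct: DivU busy until I4 writes@20>
6) issue 31, read 32, done 39, write 40  <struct: DivU busy until I5 writes@30>

I5 = (21, 22, 29, 30)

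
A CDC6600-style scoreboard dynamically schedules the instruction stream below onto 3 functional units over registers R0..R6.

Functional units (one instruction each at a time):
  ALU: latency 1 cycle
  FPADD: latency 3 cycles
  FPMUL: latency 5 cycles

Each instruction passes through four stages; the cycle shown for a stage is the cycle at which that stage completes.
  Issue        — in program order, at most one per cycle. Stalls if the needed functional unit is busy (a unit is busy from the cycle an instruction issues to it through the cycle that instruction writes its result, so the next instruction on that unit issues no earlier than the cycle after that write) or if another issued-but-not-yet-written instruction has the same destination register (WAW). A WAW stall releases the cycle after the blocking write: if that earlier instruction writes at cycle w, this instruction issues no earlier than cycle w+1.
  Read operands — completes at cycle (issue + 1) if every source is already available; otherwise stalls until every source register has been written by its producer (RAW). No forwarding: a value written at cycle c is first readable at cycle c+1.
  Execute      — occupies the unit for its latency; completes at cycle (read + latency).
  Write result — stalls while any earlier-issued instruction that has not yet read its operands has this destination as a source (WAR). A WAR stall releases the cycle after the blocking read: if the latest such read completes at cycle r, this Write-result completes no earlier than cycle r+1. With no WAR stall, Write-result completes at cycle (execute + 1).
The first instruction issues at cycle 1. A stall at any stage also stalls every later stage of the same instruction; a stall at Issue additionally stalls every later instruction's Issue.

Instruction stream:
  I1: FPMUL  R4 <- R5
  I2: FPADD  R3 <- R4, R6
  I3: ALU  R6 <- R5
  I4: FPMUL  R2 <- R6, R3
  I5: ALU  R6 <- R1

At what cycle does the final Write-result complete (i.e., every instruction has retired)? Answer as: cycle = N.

cycle = 20

[1] I1→FPMUL
[2] I1 RO | I2→FPADD
[3] I3→ALU
[4] I3 RO
[5] I3 EX
[7] I1 EX
[8] I1 WR R4
[9] I2 RO | I4→FPMUL
[10] I3 WR R6
[11] I5→ALU
[12] I2 EX | I5 RO
[13] I2 WR R3 | I5 EX
[14] I4 RO
[15] I5 WR R6
[19] I4 EX
[20] I4 WR R2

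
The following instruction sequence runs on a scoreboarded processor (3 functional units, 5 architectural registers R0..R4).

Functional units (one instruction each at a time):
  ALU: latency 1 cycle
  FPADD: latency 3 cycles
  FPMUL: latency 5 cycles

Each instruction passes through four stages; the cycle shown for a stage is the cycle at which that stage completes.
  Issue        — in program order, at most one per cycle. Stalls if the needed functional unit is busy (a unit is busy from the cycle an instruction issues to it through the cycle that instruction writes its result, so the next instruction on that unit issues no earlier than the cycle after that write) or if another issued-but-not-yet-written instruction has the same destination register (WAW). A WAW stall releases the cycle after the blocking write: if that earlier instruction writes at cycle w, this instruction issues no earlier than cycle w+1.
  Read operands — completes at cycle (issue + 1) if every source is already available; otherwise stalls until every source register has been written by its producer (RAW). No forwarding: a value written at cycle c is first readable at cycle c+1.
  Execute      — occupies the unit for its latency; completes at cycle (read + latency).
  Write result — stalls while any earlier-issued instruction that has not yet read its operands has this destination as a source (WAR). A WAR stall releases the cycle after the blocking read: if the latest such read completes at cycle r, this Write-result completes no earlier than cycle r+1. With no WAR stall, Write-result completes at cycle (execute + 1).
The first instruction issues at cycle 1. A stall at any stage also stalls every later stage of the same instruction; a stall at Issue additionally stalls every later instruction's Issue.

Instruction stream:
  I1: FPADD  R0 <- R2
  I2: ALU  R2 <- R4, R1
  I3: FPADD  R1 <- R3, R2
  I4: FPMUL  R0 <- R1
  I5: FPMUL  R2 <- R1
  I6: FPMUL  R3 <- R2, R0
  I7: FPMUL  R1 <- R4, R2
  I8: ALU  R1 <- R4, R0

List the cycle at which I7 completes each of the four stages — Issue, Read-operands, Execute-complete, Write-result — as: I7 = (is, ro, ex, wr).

I1  is:1  ro:2  ex:5  wr:6
I2  is:2  ro:3  ex:4  wr:5
I3  is:7  ro:8  ex:11  wr:12  — struct: FPADD busy until I1 writes@6
I4  is:8  ro:13  ex:18  wr:19  — RAW R1: wait I3 write@12
I5  is:20  ro:21  ex:26  wr:27  — struct: FPMUL busy until I4 writes@19
I6  is:28  ro:29  ex:34  wr:35  — struct: FPMUL busy until I5 writes@27
I7  is:36  ro:37  ex:42  wr:43  — struct: FPMUL busy until I6 writes@35
I8  is:44  ro:45  ex:46  wr:47  — WAW R1: wait I7 write@43

I7 = (36, 37, 42, 43)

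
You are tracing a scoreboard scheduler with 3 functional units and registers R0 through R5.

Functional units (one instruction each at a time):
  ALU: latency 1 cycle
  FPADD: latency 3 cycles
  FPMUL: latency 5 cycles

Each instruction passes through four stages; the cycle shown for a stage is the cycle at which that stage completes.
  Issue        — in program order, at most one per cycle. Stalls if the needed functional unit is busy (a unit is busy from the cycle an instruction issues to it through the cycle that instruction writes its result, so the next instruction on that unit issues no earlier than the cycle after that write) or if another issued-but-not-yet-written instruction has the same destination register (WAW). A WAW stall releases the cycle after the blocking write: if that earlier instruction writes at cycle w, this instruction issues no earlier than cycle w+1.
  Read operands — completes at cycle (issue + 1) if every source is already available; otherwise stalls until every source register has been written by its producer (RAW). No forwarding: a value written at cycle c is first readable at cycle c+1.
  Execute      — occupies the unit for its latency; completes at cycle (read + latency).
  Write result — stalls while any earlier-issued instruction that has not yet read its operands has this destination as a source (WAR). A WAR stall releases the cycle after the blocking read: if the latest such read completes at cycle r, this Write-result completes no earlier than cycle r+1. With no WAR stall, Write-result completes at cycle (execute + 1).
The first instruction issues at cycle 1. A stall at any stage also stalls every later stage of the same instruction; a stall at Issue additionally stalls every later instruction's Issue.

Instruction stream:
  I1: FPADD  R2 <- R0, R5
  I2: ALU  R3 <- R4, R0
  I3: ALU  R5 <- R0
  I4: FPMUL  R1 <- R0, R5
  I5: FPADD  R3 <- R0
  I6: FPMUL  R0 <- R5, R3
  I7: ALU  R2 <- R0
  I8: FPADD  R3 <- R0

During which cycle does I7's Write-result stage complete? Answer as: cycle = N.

c1: I1→FPADD
c2: I1 RO | I2→ALU
c3: I2 RO
c4: I2 EX
c5: I1 EX | I2 WR R3
c6: I1 WR R2 | I3→ALU
c7: I3 RO | I4→FPMUL
c8: I3 EX | I5→FPADD
c9: I3 WR R5 | I5 RO
c10: I4 RO
c12: I5 EX
c13: I5 WR R3
c15: I4 EX
c16: I4 WR R1
c17: I6→FPMUL
c18: I6 RO | I7→ALU
c19: I8→FPADD
c23: I6 EX
c24: I6 WR R0
c25: I7 RO | I8 RO
c26: I7 EX
c27: I7 WR R2
c28: I8 EX
c29: I8 WR R3

cycle = 27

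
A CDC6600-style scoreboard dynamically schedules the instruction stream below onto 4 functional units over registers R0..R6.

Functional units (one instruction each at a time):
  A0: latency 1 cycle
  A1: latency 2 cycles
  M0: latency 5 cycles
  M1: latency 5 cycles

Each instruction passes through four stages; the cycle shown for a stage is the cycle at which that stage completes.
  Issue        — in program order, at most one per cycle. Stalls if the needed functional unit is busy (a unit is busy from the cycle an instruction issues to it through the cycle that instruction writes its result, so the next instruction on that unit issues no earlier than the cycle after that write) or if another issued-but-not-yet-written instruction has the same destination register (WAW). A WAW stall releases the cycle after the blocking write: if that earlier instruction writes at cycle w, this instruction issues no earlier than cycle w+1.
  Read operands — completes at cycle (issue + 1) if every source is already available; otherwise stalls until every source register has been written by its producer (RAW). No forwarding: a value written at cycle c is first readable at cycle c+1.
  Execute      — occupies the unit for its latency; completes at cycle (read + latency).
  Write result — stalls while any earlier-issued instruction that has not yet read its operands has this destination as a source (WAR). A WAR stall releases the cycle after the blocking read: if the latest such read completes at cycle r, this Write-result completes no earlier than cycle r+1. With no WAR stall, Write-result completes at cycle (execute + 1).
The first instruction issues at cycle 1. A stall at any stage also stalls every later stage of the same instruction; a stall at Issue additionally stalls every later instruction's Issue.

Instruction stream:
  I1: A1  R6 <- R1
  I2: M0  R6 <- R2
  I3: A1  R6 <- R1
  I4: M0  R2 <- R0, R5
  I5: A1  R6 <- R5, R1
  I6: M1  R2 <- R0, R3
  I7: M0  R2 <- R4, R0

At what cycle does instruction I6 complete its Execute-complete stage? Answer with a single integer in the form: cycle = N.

I1  is:1  ro:2  ex:4  wr:5
I2  is:6  ro:7  ex:12  wr:13  — WAW R6: wait I1 write@5
I3  is:14  ro:15  ex:17  wr:18  — WAW R6: wait I2 write@13
I4  is:15  ro:16  ex:21  wr:22
I5  is:19  ro:20  ex:22  wr:23  — struct: A1 busy until I3 writes@18
I6  is:23  ro:24  ex:29  wr:30  — WAW R2: wait I4 write@22
I7  is:31  ro:32  ex:37  wr:38  — WAW R2: wait I6 write@30

cycle = 29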